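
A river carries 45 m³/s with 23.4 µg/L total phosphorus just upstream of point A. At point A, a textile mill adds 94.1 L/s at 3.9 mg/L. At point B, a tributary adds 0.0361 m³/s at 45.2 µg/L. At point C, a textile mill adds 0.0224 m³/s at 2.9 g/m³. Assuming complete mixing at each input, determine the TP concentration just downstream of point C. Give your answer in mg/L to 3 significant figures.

0.0329 mg/L

23.4 µg/L = 0.0234 mg/L.
94.1 L/s = 0.0941 m³/s.
After input A: C = (45·0.0234 + 0.0941·3.9) / 45.09 = 0.03149 mg/L.
45.2 µg/L = 0.0452 mg/L.
After input B: C = (45.09·0.03149 + 0.0361·0.0452) / 45.13 = 0.0315 mg/L.
After input C: C = (45.13·0.0315 + 0.0224·2.9) / 45.15 = 0.03292 mg/L.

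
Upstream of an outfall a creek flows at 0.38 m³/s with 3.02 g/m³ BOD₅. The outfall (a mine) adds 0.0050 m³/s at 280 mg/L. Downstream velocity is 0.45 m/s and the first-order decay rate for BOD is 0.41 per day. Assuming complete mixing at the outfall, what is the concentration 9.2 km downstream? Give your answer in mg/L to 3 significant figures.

6.01 mg/L

After complete mixing, C₀ = (0.005·280 + 0.38·3.02) / 0.385 = 6.617 mg/L.
Travel time t = 9200 m / 0.45 m/s = 2.044e+04 s = 0.2366 d.
C = 6.617·exp(−0.41·0.2366) = 6.617·0.9075 = 6.005 mg/L.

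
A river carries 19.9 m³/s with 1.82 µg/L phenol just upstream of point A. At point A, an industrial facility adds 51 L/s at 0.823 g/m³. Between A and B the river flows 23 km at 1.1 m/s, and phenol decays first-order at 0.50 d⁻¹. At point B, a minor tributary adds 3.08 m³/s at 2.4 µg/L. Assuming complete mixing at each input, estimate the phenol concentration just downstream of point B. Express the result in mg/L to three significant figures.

1.82 µg/L = 0.00182 mg/L.
51 L/s = 0.051 m³/s.
After input A: C = (19.9·0.00182 + 0.051·0.823) / 19.95 = 0.003919 mg/L.
Over the 23 km reach to input B (t = 2.091e+04 s = 0.242 d), decay gives C = 0.003919·exp(−0.50·0.242) = 0.003472 mg/L.
2.4 µg/L = 0.0024 mg/L.
After input B: C = (19.95·0.003472 + 3.08·0.0024) / 23.03 = 0.003329 mg/L.

0.00333 mg/L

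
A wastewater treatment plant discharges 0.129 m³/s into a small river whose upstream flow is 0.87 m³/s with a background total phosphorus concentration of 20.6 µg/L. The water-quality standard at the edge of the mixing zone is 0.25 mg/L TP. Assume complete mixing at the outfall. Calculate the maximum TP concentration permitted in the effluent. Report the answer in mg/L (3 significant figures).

20.6 µg/L = 0.0206 mg/L.
Mass balance: 0.25·0.999 = 0.129·Cₑ + 0.87·0.0206.
Cₑ = (0.2497 − 0.01792) / 0.129 = 1.797 mg/L.

1.80 mg/L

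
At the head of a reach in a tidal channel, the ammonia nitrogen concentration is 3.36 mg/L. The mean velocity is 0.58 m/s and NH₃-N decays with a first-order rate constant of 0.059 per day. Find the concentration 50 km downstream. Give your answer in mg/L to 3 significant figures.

Travel time t = 50 km / 0.58 m/s = 5e+04/0.58 = 8.621e+04 s = 0.9978 d.
First-order decay: C = 3.36·exp(−0.059·0.9978) = 3.36·0.9428 = 3.168 mg/L.

3.17 mg/L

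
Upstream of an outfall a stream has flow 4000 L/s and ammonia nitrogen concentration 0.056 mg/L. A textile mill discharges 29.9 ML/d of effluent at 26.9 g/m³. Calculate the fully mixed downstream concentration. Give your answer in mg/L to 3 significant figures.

2.19 mg/L

29.9 ML/d = 0.3461 m³/s.
4000 L/s = 4 m³/s.
Flow-weighted mixing gives C = (0.3461·26.9 + 4·0.056) / (0.3461 + 4) = 9.533/4.346 = 2.194 mg/L.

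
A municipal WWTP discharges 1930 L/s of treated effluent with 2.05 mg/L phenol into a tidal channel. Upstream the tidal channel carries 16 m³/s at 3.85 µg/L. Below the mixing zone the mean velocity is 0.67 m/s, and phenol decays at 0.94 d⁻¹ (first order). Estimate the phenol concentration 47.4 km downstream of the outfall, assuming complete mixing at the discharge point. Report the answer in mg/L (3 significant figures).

1930 L/s = 1.93 m³/s.
3.85 µg/L = 0.00385 mg/L.
After complete mixing, C₀ = (1.93·2.05 + 16·0.00385) / 17.93 = 0.2241 mg/L.
Travel time t = 4.74e+04 m / 0.67 m/s = 7.075e+04 s = 0.8188 d.
C = 0.2241·exp(−0.94·0.8188) = 0.2241·0.4632 = 0.1038 mg/L.

0.104 mg/L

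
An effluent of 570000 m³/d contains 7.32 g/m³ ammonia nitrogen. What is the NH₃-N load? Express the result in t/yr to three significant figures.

1520 t/yr

570000 m³/d = 6.597 m³/s.
Mass flux = Q·C = 6.597 m³/s × 7.32 g/m³ = 48.29 g/s.
= 48.29 g/s × 31.56 = 1524 t/yr.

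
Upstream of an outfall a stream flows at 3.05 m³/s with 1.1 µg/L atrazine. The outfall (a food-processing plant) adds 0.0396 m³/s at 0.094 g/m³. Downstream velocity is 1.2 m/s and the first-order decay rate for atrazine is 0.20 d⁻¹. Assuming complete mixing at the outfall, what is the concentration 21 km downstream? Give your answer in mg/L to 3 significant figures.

0.00220 mg/L

1.1 µg/L = 0.0011 mg/L.
After complete mixing, C₀ = (0.0396·0.094 + 3.05·0.0011) / 3.09 = 0.002291 mg/L.
Travel time t = 2.1e+04 m / 1.2 m/s = 1.75e+04 s = 0.2025 d.
C = 0.002291·exp(−0.20·0.2025) = 0.002291·0.9603 = 0.0022 mg/L.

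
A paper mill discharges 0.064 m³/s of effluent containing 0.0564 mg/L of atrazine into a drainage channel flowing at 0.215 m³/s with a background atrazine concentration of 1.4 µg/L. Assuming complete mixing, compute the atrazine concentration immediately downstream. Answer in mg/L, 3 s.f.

1.4 µg/L = 0.0014 mg/L.
Flow-weighted mixing gives C = (0.064·0.0564 + 0.215·0.0014) / (0.064 + 0.215) = 0.003911/0.279 = 0.01402 mg/L.

0.0140 mg/L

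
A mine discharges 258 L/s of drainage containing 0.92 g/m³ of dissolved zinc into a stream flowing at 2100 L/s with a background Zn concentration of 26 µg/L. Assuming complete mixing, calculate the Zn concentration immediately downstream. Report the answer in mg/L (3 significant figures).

258 L/s = 0.258 m³/s.
2100 L/s = 2.1 m³/s.
26 µg/L = 0.026 mg/L.
Flow-weighted mixing gives C = (0.258·0.92 + 2.1·0.026) / (0.258 + 2.1) = 0.292/2.358 = 0.1238 mg/L.

0.124 mg/L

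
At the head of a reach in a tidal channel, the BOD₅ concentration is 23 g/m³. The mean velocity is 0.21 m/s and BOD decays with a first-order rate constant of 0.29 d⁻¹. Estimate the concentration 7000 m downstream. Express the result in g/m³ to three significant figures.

20.6 g/m³

Travel time t = 7000 m / 0.21 m/s = 7000/0.21 = 3.333e+04 s = 0.3858 d.
First-order decay: C = 23·exp(−0.29·0.3858) = 23·0.8941 = 20.57 g/m³.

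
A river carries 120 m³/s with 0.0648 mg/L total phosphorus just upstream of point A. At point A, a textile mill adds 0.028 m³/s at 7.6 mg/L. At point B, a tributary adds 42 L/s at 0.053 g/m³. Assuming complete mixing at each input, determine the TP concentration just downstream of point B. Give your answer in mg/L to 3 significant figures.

After input A: C = (120·0.0648 + 0.028·7.6) / 120 = 0.06656 mg/L.
42 L/s = 0.042 m³/s.
After input B: C = (120·0.06656 + 0.042·0.053) / 120.1 = 0.06655 mg/L.

0.0666 mg/L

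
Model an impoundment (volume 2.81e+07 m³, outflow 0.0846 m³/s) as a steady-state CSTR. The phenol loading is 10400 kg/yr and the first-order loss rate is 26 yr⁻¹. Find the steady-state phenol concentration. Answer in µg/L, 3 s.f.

Outflow Q = 0.0846 m³/s × 3.156e+07 s/yr = 2.67e+06 m³/yr.
Steady-state CSTR mass balance: W = Q·C + k·V·C, so C = W/(Q + kV).
Q + kV = 2.67e+06 + 26·2.81e+07 = 7.333e+08 m³/yr.
C = 10400/7.333e+08 = 1.418e-05 kg/m³ = 0.01418 mg/L = 14.18 µg/L.

14.2 µg/L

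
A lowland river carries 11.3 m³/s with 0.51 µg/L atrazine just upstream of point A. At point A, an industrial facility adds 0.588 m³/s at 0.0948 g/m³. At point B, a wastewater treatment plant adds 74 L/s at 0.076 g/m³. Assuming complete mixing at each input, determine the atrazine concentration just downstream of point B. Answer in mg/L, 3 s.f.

0.00561 mg/L

0.51 µg/L = 0.00051 mg/L.
After input A: C = (11.3·0.00051 + 0.588·0.0948) / 11.89 = 0.005174 mg/L.
74 L/s = 0.074 m³/s.
After input B: C = (11.89·0.005174 + 0.074·0.076) / 11.96 = 0.005612 mg/L.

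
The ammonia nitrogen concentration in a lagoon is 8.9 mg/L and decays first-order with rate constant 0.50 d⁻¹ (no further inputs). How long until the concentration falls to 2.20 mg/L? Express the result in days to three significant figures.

2.80 d

t = ln(C₀/C)/k = ln(8.9/2.20)/0.50 = 1.398/0.50 = 2.795 d.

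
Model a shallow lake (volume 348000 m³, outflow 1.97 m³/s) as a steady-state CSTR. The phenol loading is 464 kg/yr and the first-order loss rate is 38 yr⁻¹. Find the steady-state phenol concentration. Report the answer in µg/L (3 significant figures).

6.15 µg/L

Outflow Q = 1.97 m³/s × 3.156e+07 s/yr = 6.217e+07 m³/yr.
Steady-state CSTR mass balance: W = Q·C + k·V·C, so C = W/(Q + kV).
Q + kV = 6.217e+07 + 38·348000 = 7.539e+07 m³/yr.
C = 464/7.539e+07 = 6.154e-06 kg/m³ = 0.006154 mg/L = 6.154 µg/L.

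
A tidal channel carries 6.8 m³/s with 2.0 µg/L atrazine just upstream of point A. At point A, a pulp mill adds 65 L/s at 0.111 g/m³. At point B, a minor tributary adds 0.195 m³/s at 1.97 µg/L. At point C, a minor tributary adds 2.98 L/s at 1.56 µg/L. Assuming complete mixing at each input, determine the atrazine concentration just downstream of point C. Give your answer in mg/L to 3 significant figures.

2.0 µg/L = 0.002 mg/L.
65 L/s = 0.065 m³/s.
After input A: C = (6.8·0.002 + 0.065·0.111) / 6.865 = 0.003032 mg/L.
1.97 µg/L = 0.00197 mg/L.
After input B: C = (6.865·0.003032 + 0.195·0.00197) / 7.06 = 0.003003 mg/L.
2.98 L/s = 0.00298 m³/s.
1.56 µg/L = 0.00156 mg/L.
After input C: C = (7.06·0.003003 + 0.00298·0.00156) / 7.063 = 0.003002 mg/L.

0.00300 mg/L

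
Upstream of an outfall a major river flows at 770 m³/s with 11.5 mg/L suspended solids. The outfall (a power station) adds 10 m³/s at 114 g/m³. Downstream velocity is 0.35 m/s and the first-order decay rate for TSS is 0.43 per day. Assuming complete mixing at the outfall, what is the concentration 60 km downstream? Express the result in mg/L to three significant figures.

After complete mixing, C₀ = (10·114 + 770·11.5) / 780 = 12.81 mg/L.
Travel time t = 6e+04 m / 0.35 m/s = 1.714e+05 s = 1.984 d.
C = 12.81·exp(−0.43·1.984) = 12.81·0.4261 = 5.46 mg/L.

5.46 mg/L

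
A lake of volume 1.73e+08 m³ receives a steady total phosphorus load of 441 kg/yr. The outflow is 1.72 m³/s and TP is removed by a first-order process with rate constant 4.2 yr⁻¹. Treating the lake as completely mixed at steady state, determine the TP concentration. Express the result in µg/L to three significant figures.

Outflow Q = 1.72 m³/s × 3.156e+07 s/yr = 5.428e+07 m³/yr.
Steady-state CSTR mass balance: W = Q·C + k·V·C, so C = W/(Q + kV).
Q + kV = 5.428e+07 + 4.2·1.73e+08 = 7.809e+08 m³/yr.
C = 441/7.809e+08 = 5.647e-07 kg/m³ = 0.0005647 mg/L = 0.5647 µg/L.

0.565 µg/L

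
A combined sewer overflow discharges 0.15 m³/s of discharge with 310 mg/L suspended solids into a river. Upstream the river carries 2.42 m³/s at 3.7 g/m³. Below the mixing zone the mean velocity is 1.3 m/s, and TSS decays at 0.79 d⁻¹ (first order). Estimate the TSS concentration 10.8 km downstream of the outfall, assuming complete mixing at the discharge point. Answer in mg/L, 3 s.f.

After complete mixing, C₀ = (0.15·310 + 2.42·3.7) / 2.57 = 21.58 mg/L.
Travel time t = 1.08e+04 m / 1.3 m/s = 8308 s = 0.09615 d.
C = 21.58·exp(−0.79·0.09615) = 21.58·0.9269 = 20 mg/L.

20.0 mg/L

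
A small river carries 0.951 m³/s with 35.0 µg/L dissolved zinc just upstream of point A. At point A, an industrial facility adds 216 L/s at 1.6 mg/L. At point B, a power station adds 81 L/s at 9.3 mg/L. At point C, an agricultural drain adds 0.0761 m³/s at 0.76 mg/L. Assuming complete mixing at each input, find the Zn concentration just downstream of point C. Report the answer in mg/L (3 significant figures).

35.0 µg/L = 0.035 mg/L.
216 L/s = 0.216 m³/s.
After input A: C = (0.951·0.035 + 0.216·1.6) / 1.167 = 0.3247 mg/L.
81 L/s = 0.081 m³/s.
After input B: C = (1.167·0.3247 + 0.081·9.3) / 1.248 = 0.9072 mg/L.
After input C: C = (1.248·0.9072 + 0.0761·0.76) / 1.324 = 0.8987 mg/L.

0.899 mg/L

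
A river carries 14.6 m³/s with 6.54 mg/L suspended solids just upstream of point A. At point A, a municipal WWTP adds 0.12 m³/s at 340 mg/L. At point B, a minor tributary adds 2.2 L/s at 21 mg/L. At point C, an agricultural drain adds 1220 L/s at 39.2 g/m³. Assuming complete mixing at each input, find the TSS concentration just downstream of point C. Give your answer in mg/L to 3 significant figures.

11.6 mg/L

After input A: C = (14.6·6.54 + 0.12·340) / 14.72 = 9.258 mg/L.
2.2 L/s = 0.0022 m³/s.
After input B: C = (14.72·9.258 + 0.0022·21) / 14.72 = 9.26 mg/L.
1220 L/s = 1.22 m³/s.
After input C: C = (14.72·9.26 + 1.22·39.2) / 15.94 = 11.55 mg/L.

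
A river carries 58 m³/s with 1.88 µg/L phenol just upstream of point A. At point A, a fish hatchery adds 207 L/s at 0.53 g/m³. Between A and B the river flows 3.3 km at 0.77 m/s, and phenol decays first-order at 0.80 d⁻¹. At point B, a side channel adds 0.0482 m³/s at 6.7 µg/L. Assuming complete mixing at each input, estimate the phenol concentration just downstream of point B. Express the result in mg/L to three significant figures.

0.00361 mg/L

1.88 µg/L = 0.00188 mg/L.
207 L/s = 0.207 m³/s.
After input A: C = (58·0.00188 + 0.207·0.53) / 58.21 = 0.003758 mg/L.
Over the 3.3 km reach to input B (t = 4286 s = 0.0496 d), decay gives C = 0.003758·exp(−0.80·0.0496) = 0.003612 mg/L.
6.7 µg/L = 0.0067 mg/L.
After input B: C = (58.21·0.003612 + 0.0482·0.0067) / 58.26 = 0.003614 mg/L.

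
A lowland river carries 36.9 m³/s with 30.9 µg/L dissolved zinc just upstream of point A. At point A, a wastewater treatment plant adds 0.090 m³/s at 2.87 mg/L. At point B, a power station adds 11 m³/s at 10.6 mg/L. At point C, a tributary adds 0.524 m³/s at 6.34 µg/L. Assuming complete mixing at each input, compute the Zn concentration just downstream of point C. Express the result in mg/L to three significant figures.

2.43 mg/L

30.9 µg/L = 0.0309 mg/L.
After input A: C = (36.9·0.0309 + 0.09·2.87) / 36.99 = 0.03781 mg/L.
After input B: C = (36.99·0.03781 + 11·10.6) / 47.99 = 2.459 mg/L.
6.34 µg/L = 0.00634 mg/L.
After input C: C = (47.99·2.459 + 0.524·0.00634) / 48.51 = 2.432 mg/L.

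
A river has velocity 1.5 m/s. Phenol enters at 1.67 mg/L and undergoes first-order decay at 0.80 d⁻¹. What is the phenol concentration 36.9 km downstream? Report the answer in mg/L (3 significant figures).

Travel time t = 36.9 km / 1.5 m/s = 3.69e+04/1.5 = 2.46e+04 s = 0.2847 d.
First-order decay: C = 1.67·exp(−0.80·0.2847) = 1.67·0.7963 = 1.33 mg/L.

1.33 mg/L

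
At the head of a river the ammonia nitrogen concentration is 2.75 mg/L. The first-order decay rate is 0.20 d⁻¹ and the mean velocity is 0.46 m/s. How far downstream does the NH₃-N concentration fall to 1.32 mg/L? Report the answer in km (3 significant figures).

From C = C₀·e^(−kt), t = ln(C₀/C)/k = ln(2.75/1.32)/0.20 = 0.734/0.20 = 3.67 d.
Distance = v·t = 0.46 m/s × 3.171e+05 s = 1.459e+05 m = 145.9 km.

146 km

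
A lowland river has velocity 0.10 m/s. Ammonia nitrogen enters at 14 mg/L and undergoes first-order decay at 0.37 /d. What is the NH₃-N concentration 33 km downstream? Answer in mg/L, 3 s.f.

Travel time t = 33 km / 0.10 m/s = 3.3e+04/0.10 = 3.3e+05 s = 3.819 d.
First-order decay: C = 14·exp(−0.37·3.819) = 14·0.2434 = 3.407 mg/L.

3.41 mg/L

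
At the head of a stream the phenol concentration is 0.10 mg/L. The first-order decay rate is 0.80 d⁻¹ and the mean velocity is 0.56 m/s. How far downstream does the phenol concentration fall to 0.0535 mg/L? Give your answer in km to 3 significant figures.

From C = C₀·e^(−kt), t = ln(C₀/C)/k = ln(0.10/0.0535)/0.80 = 0.6255/0.80 = 0.7819 d.
Distance = v·t = 0.56 m/s × 6.755e+04 s = 3.783e+04 m = 37.83 km.

37.8 km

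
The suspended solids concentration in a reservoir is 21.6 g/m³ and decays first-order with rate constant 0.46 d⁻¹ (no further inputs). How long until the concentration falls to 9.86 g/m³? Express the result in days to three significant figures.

t = ln(C₀/C)/k = ln(21.6/9.86)/0.46 = 0.7842/0.46 = 1.705 d.

1.70 d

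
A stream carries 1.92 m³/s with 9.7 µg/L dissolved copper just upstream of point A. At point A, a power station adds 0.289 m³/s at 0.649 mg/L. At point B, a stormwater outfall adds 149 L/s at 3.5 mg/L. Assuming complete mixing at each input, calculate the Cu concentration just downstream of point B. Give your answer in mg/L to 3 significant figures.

9.7 µg/L = 0.0097 mg/L.
After input A: C = (1.92·0.0097 + 0.289·0.649) / 2.209 = 0.09334 mg/L.
149 L/s = 0.149 m³/s.
After input B: C = (2.209·0.09334 + 0.149·3.5) / 2.358 = 0.3086 mg/L.

0.309 mg/L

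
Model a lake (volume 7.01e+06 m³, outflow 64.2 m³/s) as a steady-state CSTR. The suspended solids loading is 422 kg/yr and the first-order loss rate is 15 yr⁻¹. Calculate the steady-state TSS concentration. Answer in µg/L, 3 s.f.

Outflow Q = 64.2 m³/s × 3.156e+07 s/yr = 2.026e+09 m³/yr.
Steady-state CSTR mass balance: W = Q·C + k·V·C, so C = W/(Q + kV).
Q + kV = 2.026e+09 + 15·7.01e+06 = 2.131e+09 m³/yr.
C = 422/2.131e+09 = 1.98e-07 kg/m³ = 0.000198 mg/L = 0.198 µg/L.

0.198 µg/L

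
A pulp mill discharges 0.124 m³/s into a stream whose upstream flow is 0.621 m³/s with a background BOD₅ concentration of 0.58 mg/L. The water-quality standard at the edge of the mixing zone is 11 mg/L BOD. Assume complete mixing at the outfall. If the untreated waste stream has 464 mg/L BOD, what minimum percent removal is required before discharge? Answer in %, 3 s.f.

Mass balance: 11·0.745 = 0.124·Cₑ + 0.621·0.58.
Cₑ = (8.195 − 0.3602) / 0.124 = 63.18 mg/L.
Required removal = 1 − 63.18/464 = 86.38 %.

86.4 %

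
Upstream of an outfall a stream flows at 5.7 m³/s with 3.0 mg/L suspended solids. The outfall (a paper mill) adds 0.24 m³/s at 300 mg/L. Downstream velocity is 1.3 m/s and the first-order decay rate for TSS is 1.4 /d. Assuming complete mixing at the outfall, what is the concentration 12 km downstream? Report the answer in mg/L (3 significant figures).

After complete mixing, C₀ = (0.24·300 + 5.7·3) / 5.94 = 15 mg/L.
Travel time t = 1.2e+04 m / 1.3 m/s = 9231 s = 0.1068 d.
C = 15·exp(−1.4·0.1068) = 15·0.8611 = 12.92 mg/L.

12.9 mg/L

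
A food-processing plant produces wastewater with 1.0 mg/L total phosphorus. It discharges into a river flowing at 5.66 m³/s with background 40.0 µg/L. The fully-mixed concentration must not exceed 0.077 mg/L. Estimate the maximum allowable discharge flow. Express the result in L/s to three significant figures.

40.0 µg/L = 0.04 mg/L.
Mass balance at complete mixing: C_std·(Q_w + Q_r) = Q_w·C_e + Q_r·C_b.
Rearranging, Q_w = Q_r·(C_std − C_b)/(C_e − C_std) = 5.66·(0.077 − 0.04) / (1 − 0.077) = 0.2269 m³/s.
= 226.9 L/s.

227 L/s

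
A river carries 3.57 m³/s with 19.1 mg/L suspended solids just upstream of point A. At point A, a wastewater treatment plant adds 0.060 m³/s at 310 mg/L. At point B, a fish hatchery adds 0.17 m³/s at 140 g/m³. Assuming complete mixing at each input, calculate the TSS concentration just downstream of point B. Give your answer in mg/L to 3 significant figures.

29.1 mg/L

After input A: C = (3.57·19.1 + 0.06·310) / 3.63 = 23.91 mg/L.
After input B: C = (3.63·23.91 + 0.17·140) / 3.8 = 29.1 mg/L.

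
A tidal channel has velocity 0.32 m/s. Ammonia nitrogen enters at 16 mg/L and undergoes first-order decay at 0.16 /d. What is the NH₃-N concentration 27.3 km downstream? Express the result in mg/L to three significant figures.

Travel time t = 27.3 km / 0.32 m/s = 2.73e+04/0.32 = 8.531e+04 s = 0.9874 d.
First-order decay: C = 16·exp(−0.16·0.9874) = 16·0.8539 = 13.66 mg/L.

13.7 mg/L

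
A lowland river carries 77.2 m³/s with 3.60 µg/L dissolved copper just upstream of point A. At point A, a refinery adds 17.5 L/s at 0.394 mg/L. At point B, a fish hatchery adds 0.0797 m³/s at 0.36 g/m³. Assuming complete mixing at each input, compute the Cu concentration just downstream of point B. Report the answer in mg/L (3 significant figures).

3.60 µg/L = 0.0036 mg/L.
17.5 L/s = 0.0175 m³/s.
After input A: C = (77.2·0.0036 + 0.0175·0.394) / 77.22 = 0.003688 mg/L.
After input B: C = (77.22·0.003688 + 0.0797·0.36) / 77.3 = 0.004056 mg/L.

0.00406 mg/L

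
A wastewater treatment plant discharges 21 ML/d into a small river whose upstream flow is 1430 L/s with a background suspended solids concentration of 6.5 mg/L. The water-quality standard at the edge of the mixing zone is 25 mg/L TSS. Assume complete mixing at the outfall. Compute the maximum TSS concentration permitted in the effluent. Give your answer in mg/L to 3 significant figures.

134 mg/L

21 ML/d = 0.2431 m³/s.
1430 L/s = 1.43 m³/s.
Mass balance: 25·1.673 = 0.2431·Cₑ + 1.43·6.5.
Cₑ = (41.83 − 9.295) / 0.2431 = 133.8 mg/L.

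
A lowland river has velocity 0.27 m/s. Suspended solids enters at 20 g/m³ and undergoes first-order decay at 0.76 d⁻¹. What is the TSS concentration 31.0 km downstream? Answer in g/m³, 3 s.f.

7.28 g/m³

Travel time t = 31.0 km / 0.27 m/s = 3.1e+04/0.27 = 1.148e+05 s = 1.329 d.
First-order decay: C = 20·exp(−0.76·1.329) = 20·0.3642 = 7.285 g/m³.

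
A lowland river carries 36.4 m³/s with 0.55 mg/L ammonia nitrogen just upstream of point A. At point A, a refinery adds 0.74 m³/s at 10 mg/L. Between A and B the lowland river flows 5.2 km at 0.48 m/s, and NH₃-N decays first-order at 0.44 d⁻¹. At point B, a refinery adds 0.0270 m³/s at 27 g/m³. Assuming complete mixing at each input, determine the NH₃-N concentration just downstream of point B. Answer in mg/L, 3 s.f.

After input A: C = (36.4·0.55 + 0.74·10) / 37.14 = 0.7383 mg/L.
Over the 5.2 km reach to input B (t = 1.083e+04 s = 0.1254 d), decay gives C = 0.7383·exp(−0.44·0.1254) = 0.6987 mg/L.
After input B: C = (37.14·0.6987 + 0.027·27) / 37.17 = 0.7178 mg/L.

0.718 mg/L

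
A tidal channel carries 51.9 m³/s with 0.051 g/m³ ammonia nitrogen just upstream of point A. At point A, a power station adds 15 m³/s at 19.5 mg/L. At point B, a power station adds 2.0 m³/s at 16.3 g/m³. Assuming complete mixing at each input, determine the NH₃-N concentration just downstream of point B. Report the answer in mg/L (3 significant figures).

4.76 mg/L

After input A: C = (51.9·0.051 + 15·19.5) / 66.9 = 4.412 mg/L.
After input B: C = (66.9·4.412 + 2·16.3) / 68.9 = 4.757 mg/L.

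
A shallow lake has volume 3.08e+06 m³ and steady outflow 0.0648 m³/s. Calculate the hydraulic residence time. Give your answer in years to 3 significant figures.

1.51 yr

Q = 0.0648 m³/s × 3.156e+07 s/yr = 2.045e+06 m³/yr.
Hydraulic residence time τ = V/Q = 3.08e+06/2.045e+06 = 1.506 yr.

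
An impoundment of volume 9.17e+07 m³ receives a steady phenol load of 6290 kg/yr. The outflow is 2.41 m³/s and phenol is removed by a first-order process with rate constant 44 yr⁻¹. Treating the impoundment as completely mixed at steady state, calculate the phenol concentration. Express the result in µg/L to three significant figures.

Outflow Q = 2.41 m³/s × 3.156e+07 s/yr = 7.605e+07 m³/yr.
Steady-state CSTR mass balance: W = Q·C + k·V·C, so C = W/(Q + kV).
Q + kV = 7.605e+07 + 44·9.17e+07 = 4.111e+09 m³/yr.
C = 6290/4.111e+09 = 1.53e-06 kg/m³ = 0.00153 mg/L = 1.53 µg/L.

1.53 µg/L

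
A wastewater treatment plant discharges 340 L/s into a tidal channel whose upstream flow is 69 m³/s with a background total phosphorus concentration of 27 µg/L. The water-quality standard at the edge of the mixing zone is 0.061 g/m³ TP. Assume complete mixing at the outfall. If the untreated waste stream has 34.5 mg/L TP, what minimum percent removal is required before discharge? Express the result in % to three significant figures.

79.8 %

340 L/s = 0.34 m³/s.
27 µg/L = 0.027 mg/L.
Mass balance: 0.061·69.34 = 0.34·Cₑ + 69·0.027.
Cₑ = (4.23 − 1.863) / 0.34 = 6.961 mg/L.
Required removal = 1 − 6.961/34.5 = 79.82 %.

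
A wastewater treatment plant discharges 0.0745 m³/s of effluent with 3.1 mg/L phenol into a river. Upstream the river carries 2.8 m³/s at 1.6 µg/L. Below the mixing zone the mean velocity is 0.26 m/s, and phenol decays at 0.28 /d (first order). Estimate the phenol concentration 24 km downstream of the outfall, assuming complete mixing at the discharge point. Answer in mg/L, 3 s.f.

1.6 µg/L = 0.0016 mg/L.
After complete mixing, C₀ = (0.0745·3.1 + 2.8·0.0016) / 2.874 = 0.0819 mg/L.
Travel time t = 2.4e+04 m / 0.26 m/s = 9.231e+04 s = 1.068 d.
C = 0.0819·exp(−0.28·1.068) = 0.0819·0.7415 = 0.06073 mg/L.

0.0607 mg/L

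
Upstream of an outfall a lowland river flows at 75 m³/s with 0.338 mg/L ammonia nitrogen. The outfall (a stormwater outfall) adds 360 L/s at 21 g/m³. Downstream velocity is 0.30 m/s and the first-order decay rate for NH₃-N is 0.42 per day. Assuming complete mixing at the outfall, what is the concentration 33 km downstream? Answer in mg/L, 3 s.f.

0.256 mg/L

360 L/s = 0.36 m³/s.
After complete mixing, C₀ = (0.36·21 + 75·0.338) / 75.36 = 0.4367 mg/L.
Travel time t = 3.3e+04 m / 0.30 m/s = 1.1e+05 s = 1.273 d.
C = 0.4367·exp(−0.42·1.273) = 0.4367·0.5858 = 0.2558 mg/L.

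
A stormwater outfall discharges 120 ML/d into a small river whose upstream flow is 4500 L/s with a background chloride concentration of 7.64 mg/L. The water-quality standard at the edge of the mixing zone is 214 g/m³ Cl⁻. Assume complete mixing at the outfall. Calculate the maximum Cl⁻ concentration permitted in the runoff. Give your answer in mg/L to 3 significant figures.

120 ML/d = 1.389 m³/s.
4500 L/s = 4.5 m³/s.
Mass balance: 214·5.889 = 1.389·Cₑ + 4.5·7.64.
Cₑ = (1260 − 34.38) / 1.389 = 882.6 mg/L.

883 mg/L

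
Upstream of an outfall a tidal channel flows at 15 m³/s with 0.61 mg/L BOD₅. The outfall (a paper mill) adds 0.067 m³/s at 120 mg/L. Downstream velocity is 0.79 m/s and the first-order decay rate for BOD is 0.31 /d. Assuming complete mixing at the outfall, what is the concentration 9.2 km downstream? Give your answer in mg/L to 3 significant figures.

After complete mixing, C₀ = (0.067·120 + 15·0.61) / 15.07 = 1.141 mg/L.
Travel time t = 9200 m / 0.79 m/s = 1.165e+04 s = 0.1348 d.
C = 1.141·exp(−0.31·0.1348) = 1.141·0.9591 = 1.094 mg/L.

1.09 mg/L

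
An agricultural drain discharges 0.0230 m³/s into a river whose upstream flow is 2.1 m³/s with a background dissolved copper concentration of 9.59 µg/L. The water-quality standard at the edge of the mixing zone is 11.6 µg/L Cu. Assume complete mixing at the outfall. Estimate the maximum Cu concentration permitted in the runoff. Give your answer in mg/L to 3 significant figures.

0.195 mg/L

9.59 µg/L = 0.00959 mg/L.
11.6 µg/L = 0.0116 mg/L.
Mass balance: 0.0116·2.123 = 0.023·Cₑ + 2.1·0.00959.
Cₑ = (0.02463 − 0.02014) / 0.023 = 0.1951 mg/L.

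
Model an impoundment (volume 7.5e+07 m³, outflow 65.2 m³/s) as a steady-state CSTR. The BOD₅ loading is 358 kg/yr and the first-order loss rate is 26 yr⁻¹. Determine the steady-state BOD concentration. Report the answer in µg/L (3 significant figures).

0.0893 µg/L

Outflow Q = 65.2 m³/s × 3.156e+07 s/yr = 2.058e+09 m³/yr.
Steady-state CSTR mass balance: W = Q·C + k·V·C, so C = W/(Q + kV).
Q + kV = 2.058e+09 + 26·7.5e+07 = 4.008e+09 m³/yr.
C = 358/4.008e+09 = 8.933e-08 kg/m³ = 8.933e-05 mg/L = 0.08933 µg/L.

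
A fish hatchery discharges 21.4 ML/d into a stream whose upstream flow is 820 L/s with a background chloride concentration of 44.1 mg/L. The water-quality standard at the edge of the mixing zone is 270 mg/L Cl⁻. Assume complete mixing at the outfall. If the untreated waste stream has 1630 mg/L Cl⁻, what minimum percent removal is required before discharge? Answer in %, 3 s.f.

37.6 %

21.4 ML/d = 0.2477 m³/s.
820 L/s = 0.82 m³/s.
Mass balance: 270·1.068 = 0.2477·Cₑ + 0.82·44.1.
Cₑ = (288.3 − 36.16) / 0.2477 = 1018 mg/L.
Required removal = 1 − 1018/1630 = 37.55 %.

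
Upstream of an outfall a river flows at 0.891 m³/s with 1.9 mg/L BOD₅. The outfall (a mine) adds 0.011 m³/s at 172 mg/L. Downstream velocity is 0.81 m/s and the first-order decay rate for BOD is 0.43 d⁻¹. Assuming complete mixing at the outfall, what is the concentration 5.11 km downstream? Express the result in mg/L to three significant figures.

3.85 mg/L

After complete mixing, C₀ = (0.011·172 + 0.891·1.9) / 0.902 = 3.974 mg/L.
Travel time t = 5110 m / 0.81 m/s = 6309 s = 0.07302 d.
C = 3.974·exp(−0.43·0.07302) = 3.974·0.9691 = 3.852 mg/L.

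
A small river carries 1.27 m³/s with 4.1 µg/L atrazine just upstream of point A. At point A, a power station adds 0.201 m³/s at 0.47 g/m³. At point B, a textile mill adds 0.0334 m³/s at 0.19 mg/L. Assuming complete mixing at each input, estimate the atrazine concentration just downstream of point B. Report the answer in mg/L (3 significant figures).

0.0705 mg/L

4.1 µg/L = 0.0041 mg/L.
After input A: C = (1.27·0.0041 + 0.201·0.47) / 1.471 = 0.06776 mg/L.
After input B: C = (1.471·0.06776 + 0.0334·0.19) / 1.504 = 0.07048 mg/L.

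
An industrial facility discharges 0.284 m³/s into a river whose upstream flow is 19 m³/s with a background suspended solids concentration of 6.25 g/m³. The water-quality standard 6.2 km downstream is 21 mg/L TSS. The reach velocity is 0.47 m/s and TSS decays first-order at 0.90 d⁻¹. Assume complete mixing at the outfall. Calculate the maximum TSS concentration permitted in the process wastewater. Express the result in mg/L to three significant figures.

Travel time to the compliance point: t = 6200/0.47 = 1.319e+04 s = 0.1527 d; decay factor exp(−0.90·0.1527) = 0.8716.
So the concentration just after mixing may be at most 21/0.8716 = 24.09 mg/L.
Mass balance: 24.09·19.28 = 0.284·Cₑ + 19·6.25.
Cₑ = (464.6 − 118.8) / 0.284 = 1218 mg/L.

1220 mg/L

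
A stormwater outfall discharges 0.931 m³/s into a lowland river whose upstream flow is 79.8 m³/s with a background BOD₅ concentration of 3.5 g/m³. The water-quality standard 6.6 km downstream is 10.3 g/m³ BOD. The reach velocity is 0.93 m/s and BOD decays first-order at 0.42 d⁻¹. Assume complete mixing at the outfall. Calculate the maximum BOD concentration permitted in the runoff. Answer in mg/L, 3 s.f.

625 mg/L

Travel time to the compliance point: t = 6600/0.93 = 7097 s = 0.08214 d; decay factor exp(−0.42·0.08214) = 0.9661.
So the concentration just after mixing may be at most 10.3/0.9661 = 10.66 mg/L.
Mass balance: 10.66·80.73 = 0.931·Cₑ + 79.8·3.5.
Cₑ = (860.7 − 279.3) / 0.931 = 624.5 mg/L.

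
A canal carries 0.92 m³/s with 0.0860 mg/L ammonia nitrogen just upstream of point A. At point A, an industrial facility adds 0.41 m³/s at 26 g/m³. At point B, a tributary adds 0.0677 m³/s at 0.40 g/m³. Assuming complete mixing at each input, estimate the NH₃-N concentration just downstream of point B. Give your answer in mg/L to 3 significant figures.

7.70 mg/L

After input A: C = (0.92·0.086 + 0.41·26) / 1.33 = 8.075 mg/L.
After input B: C = (1.33·8.075 + 0.0677·0.4) / 1.398 = 7.703 mg/L.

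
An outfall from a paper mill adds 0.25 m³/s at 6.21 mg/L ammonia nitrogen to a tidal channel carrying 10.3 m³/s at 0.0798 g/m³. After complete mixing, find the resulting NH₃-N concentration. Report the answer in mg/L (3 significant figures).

0.225 mg/L

By mass balance at complete mixing, C = (0.25·6.21 + 10.3·0.0798) / (0.25 + 10.3) = 2.374/10.55 = 0.2251 mg/L.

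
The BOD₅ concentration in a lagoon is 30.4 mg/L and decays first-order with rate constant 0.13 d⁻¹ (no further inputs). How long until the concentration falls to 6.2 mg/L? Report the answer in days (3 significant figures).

t = ln(C₀/C)/k = ln(30.4/6.2)/0.13 = 1.59/0.13 = 12.23 d.

12.2 d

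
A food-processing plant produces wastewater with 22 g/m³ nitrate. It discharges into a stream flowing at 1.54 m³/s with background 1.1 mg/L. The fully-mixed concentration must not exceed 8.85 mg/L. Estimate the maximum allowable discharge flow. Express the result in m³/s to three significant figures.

0.908 m³/s

Mass balance at complete mixing: C_std·(Q_w + Q_r) = Q_w·C_e + Q_r·C_b.
Rearranging, Q_w = Q_r·(C_std − C_b)/(C_e − C_std) = 1.54·(8.85 − 1.1) / (22 − 8.85) = 0.9076 m³/s.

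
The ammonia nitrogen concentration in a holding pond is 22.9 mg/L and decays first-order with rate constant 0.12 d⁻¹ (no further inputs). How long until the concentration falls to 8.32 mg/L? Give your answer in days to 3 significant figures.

t = ln(C₀/C)/k = ln(22.9/8.32)/0.12 = 1.012/0.12 = 8.437 d.

8.44 d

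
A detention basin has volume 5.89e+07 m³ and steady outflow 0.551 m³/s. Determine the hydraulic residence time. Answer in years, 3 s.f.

Q = 0.551 m³/s × 3.156e+07 s/yr = 1.739e+07 m³/yr.
Hydraulic residence time τ = V/Q = 5.89e+07/1.739e+07 = 3.387 yr.

3.39 yr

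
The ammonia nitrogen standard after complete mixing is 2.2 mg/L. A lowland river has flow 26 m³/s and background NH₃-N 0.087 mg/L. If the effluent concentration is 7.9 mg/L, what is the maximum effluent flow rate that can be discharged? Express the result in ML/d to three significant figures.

833 ML/d

Mass balance at complete mixing: C_std·(Q_w + Q_r) = Q_w·C_e + Q_r·C_b.
Rearranging, Q_w = Q_r·(C_std − C_b)/(C_e − C_std) = 26·(2.2 − 0.087) / (7.9 − 2.2) = 9.638 m³/s.
= 832.7 ML/d.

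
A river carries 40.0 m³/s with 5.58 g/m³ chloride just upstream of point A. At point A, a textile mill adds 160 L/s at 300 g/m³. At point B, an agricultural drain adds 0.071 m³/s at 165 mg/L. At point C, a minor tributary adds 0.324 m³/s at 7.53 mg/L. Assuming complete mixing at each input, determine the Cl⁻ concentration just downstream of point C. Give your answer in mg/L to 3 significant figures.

7.04 mg/L

160 L/s = 0.16 m³/s.
After input A: C = (40·5.58 + 0.16·300) / 40.16 = 6.753 mg/L.
After input B: C = (40.16·6.753 + 0.071·165) / 40.23 = 7.032 mg/L.
After input C: C = (40.23·7.032 + 0.324·7.53) / 40.55 = 7.036 mg/L.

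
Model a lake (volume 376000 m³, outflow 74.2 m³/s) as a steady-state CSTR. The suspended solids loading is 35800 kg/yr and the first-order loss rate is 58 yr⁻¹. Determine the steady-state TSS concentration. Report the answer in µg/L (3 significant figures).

15.1 µg/L

Outflow Q = 74.2 m³/s × 3.156e+07 s/yr = 2.342e+09 m³/yr.
Steady-state CSTR mass balance: W = Q·C + k·V·C, so C = W/(Q + kV).
Q + kV = 2.342e+09 + 58·376000 = 2.363e+09 m³/yr.
C = 35800/2.363e+09 = 1.515e-05 kg/m³ = 0.01515 mg/L = 15.15 µg/L.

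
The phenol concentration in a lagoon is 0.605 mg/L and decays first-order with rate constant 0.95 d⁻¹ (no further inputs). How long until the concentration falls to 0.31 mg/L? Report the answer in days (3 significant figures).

t = ln(C₀/C)/k = ln(0.605/0.31)/0.95 = 0.6687/0.95 = 0.7038 d.

0.704 d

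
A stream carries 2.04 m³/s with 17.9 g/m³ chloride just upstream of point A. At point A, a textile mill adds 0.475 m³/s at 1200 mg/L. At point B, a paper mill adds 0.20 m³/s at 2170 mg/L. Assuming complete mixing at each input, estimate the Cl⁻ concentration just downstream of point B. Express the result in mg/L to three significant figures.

383 mg/L

After input A: C = (2.04·17.9 + 0.475·1200) / 2.515 = 241.2 mg/L.
After input B: C = (2.515·241.2 + 0.2·2170) / 2.715 = 383.2 mg/L.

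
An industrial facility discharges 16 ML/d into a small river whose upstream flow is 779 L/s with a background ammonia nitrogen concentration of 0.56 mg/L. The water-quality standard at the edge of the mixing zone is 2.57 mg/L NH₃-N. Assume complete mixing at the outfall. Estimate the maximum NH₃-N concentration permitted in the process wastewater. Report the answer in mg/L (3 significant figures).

16 ML/d = 0.1852 m³/s.
779 L/s = 0.779 m³/s.
Mass balance: 2.57·0.9642 = 0.1852·Cₑ + 0.779·0.56.
Cₑ = (2.478 − 0.4362) / 0.1852 = 11.03 mg/L.

11.0 mg/L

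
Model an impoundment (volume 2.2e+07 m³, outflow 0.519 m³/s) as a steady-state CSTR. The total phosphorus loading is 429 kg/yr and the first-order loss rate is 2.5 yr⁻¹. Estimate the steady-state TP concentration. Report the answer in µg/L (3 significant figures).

6.01 µg/L

Outflow Q = 0.519 m³/s × 3.156e+07 s/yr = 1.638e+07 m³/yr.
Steady-state CSTR mass balance: W = Q·C + k·V·C, so C = W/(Q + kV).
Q + kV = 1.638e+07 + 2.5·2.2e+07 = 7.138e+07 m³/yr.
C = 429/7.138e+07 = 6.01e-06 kg/m³ = 0.00601 mg/L = 6.01 µg/L.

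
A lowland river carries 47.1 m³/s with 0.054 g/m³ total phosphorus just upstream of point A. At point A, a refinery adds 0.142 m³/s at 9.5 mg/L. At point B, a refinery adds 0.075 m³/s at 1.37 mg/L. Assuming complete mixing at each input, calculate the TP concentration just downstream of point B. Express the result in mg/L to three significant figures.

After input A: C = (47.1·0.054 + 0.142·9.5) / 47.24 = 0.08239 mg/L.
After input B: C = (47.24·0.08239 + 0.075·1.37) / 47.32 = 0.08443 mg/L.

0.0844 mg/L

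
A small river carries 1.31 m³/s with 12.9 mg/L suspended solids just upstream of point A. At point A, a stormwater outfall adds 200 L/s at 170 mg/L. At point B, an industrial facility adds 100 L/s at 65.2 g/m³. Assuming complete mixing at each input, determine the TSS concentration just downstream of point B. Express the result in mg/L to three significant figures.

35.7 mg/L

200 L/s = 0.2 m³/s.
After input A: C = (1.31·12.9 + 0.2·170) / 1.51 = 33.71 mg/L.
100 L/s = 0.1 m³/s.
After input B: C = (1.51·33.71 + 0.1·65.2) / 1.61 = 35.66 mg/L.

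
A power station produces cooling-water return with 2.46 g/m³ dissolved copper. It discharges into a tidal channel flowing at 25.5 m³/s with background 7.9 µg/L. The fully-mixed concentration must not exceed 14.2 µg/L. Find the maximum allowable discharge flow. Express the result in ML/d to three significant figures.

7.9 µg/L = 0.0079 mg/L.
14.2 µg/L = 0.0142 mg/L.
Mass balance at complete mixing: C_std·(Q_w + Q_r) = Q_w·C_e + Q_r·C_b.
Rearranging, Q_w = Q_r·(C_std − C_b)/(C_e − C_std) = 25.5·(0.0142 − 0.0079) / (2.46 − 0.0142) = 0.06568 m³/s.
= 5.675 ML/d.

5.68 ML/d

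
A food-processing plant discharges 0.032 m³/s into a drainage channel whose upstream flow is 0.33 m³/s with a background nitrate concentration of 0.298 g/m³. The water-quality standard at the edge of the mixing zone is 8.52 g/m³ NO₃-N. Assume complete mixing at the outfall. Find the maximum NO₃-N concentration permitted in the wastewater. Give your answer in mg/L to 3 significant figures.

93.3 mg/L

Mass balance: 8.52·0.362 = 0.032·Cₑ + 0.33·0.298.
Cₑ = (3.084 − 0.09834) / 0.032 = 93.31 mg/L.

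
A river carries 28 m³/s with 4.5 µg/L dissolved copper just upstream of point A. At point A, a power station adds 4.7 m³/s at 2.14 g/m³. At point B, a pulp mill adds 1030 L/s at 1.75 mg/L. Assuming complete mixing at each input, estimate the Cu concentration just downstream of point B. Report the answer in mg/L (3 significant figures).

0.355 mg/L

4.5 µg/L = 0.0045 mg/L.
After input A: C = (28·0.0045 + 4.7·2.14) / 32.7 = 0.3114 mg/L.
1030 L/s = 1.03 m³/s.
After input B: C = (32.7·0.3114 + 1.03·1.75) / 33.73 = 0.3554 mg/L.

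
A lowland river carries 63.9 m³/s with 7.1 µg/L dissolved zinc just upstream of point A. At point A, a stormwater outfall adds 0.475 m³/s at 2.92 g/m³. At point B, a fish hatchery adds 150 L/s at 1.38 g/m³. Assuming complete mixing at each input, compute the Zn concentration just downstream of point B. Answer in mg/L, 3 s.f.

7.1 µg/L = 0.0071 mg/L.
After input A: C = (63.9·0.0071 + 0.475·2.92) / 64.38 = 0.02859 mg/L.
150 L/s = 0.15 m³/s.
After input B: C = (64.38·0.02859 + 0.15·1.38) / 64.53 = 0.03173 mg/L.

0.0317 mg/L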